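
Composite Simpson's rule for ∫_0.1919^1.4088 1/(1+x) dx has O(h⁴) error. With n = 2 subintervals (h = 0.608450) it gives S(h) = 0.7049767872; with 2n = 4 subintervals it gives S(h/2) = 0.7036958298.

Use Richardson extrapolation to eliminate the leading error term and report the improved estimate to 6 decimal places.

0.703610

Error is O(h^4); halving h shrinks it by 2^4 = 16.
Numerator 16·A(h/2) − A(h) = 16·0.7036958298 − 0.7049767872 = 10.5541564896
(16·0.7036958298 − 0.7049767872)/(16 − 1) = 0.7036104326
Gap between inputs: 1.281e-03; correction applied: −0.0000853972.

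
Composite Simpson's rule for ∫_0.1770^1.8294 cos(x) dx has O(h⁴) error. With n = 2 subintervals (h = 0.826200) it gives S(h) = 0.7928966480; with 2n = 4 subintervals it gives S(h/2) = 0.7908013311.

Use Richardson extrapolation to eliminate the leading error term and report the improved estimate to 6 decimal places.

0.790662

Leading term ∝ h^4; use weight 16 = 2^4.
2^4*A(h/2) = 12.6528212976; minus A(h) gives 11.8599246496.
Extrapolated: 11.8599246496 / 15 = 0.7906616433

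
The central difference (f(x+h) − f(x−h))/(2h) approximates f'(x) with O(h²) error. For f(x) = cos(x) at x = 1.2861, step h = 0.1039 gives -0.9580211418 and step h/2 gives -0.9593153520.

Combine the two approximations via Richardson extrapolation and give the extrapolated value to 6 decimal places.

-0.959747

With r = 2 the leading error scales as h^2, so the weight is 2^2 = 4.
4·(-0.9593153520) = -3.8372614080; subtract (-0.9580211418) → -2.8792402662
Denominator 4 − 1 = 3.
(4·(-0.9593153520) − (-0.9580211418))/(4 − 1) = -0.9597467554
Shift from A(h/2): −0.0004314034.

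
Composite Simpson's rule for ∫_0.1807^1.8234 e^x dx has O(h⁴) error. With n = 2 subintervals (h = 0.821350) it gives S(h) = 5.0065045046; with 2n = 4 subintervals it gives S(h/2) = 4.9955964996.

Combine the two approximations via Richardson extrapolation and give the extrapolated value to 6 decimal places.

4.994869

r = 4: numerator weight 16, denominator 15.
Weighted: 79.9295439936 − 5.0065045046 = 74.9230394890
Denominator 16 − 1 = 15.
(16 × 4.9955964996 − 5.0065045046)/(16 − 1) = 4.9948692993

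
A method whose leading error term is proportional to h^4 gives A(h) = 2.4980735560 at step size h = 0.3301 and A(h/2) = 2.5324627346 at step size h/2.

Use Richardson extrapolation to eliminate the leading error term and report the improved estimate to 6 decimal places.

2.534755

With r = 4 the leading error scales as h^4, so the weight is 2^4 = 16.
2^4×A(h/2) = 40.5194037536; minus A(h) gives 38.0213301976.
Divide by 2^4 − 1 = 15.
(16×2.5324627346 − 2.4980735560)/(16 − 1) = 2.5347553465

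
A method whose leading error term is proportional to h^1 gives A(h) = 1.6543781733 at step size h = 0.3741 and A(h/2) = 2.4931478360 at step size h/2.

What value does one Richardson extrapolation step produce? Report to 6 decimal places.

Method order is 1; weight 2^1 = 2.
Numerator 2·A(h/2) − A(h) = 2·2.4931478360 − 1.6543781733 = 3.3319174987
3.3319174987 ÷ 1 = 3.3319174987

3.331917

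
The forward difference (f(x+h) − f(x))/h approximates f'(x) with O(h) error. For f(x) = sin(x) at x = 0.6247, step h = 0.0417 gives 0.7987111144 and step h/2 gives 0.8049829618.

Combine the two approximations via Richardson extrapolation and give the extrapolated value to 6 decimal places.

0.811255

Leading term ∝ h^1; use weight 2 = 2^1.
Top: 2(0.8049829618) − (0.7987111144) = 0.8112548092
Denominator 2 − 1 = 1.
R = 0.8112548092/1 = 0.8112548092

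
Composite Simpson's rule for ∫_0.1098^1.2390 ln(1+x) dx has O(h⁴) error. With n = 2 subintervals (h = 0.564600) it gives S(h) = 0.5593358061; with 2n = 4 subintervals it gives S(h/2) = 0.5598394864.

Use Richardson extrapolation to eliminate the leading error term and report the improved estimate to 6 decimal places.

0.559873

r = 4, so 2^r = 16.
Numerator 16·A(h/2) − A(h) = 16·0.5598394864 − 0.5593358061 = 8.3980959763
Denominator 16 − 1 = 15.
R = 8.3980959763/15 = 0.5598730651
Correction |R − A(h/2)| = 3.358e-05; gap |A(h/2) − A(h)| = 5.037e-04.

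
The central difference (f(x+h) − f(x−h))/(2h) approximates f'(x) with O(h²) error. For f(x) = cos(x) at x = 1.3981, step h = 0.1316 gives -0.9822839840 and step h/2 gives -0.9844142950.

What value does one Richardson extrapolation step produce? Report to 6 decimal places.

r = 2: numerator weight 4, denominator 3.
Numerator 4×A(h/2) − A(h) = 4×(-0.9844142950) − (-0.9822839840) = -2.9553731960
R = (-2.9553731960)/3 = -0.9851243987
Gap between inputs: 2.130e-03; correction applied: −0.0007101037.

-0.985124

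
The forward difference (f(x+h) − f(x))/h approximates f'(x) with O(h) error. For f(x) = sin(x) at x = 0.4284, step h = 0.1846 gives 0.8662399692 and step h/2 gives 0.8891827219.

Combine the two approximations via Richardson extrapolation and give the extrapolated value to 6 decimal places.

r = 1: numerator weight 2, denominator 1.
Weighted: 1.7783654438 − 0.8662399692 = 0.9121254746
Denominator 2 − 1 = 1.
(2 × 0.8891827219 − 0.8662399692)/(2 − 1) = 0.9121254746
Shift from A(h/2): +0.0229427527.

0.912125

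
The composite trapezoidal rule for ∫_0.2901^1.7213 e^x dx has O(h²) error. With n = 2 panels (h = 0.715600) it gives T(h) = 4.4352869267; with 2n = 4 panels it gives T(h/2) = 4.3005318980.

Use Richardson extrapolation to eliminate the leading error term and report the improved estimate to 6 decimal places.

4.255614

r = 2, so 2^r = 4.
Top: 4(4.3005318980) − (4.4352869267) = 12.7668406653
Divide by 2^2 − 1 = 3.
(4*4.3005318980 − 4.4352869267)/(4 − 1) = 4.2556135551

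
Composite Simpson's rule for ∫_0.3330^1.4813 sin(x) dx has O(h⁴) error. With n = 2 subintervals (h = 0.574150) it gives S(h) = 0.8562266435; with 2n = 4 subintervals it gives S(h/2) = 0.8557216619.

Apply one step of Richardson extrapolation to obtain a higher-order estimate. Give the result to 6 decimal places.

0.855688

r = 4: numerator weight 16, denominator 15.
16×0.8557216619 = 13.6915465904; subtract 0.8562266435 → 12.8353199469
Denominator 16 − 1 = 15.
(16×0.8557216619 − 0.8562266435)/(16 − 1) = 0.8556879965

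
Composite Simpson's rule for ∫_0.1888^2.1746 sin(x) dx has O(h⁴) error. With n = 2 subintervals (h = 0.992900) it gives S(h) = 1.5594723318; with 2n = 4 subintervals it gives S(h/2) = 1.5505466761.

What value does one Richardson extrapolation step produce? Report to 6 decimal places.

1.549952

Order 4 gives 2^r = 16 and 2^r − 1 = 15.
Difference of the inputs: 1.5505466761 − 1.5594723318 = -0.0089256557
Divide by 2^4 − 1 = 15: (-0.0089256557)/15 = -0.0005950437
R = A(h/2) + (A(h/2) − A(h))/15 = 1.5505466761 − 0.0005950437 = 1.5499516324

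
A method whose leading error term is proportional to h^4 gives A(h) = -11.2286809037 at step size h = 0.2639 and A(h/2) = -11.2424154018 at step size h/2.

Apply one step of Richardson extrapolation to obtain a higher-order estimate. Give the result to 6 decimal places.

-11.243331

Error is O(h^4); halving h shrinks it by 2^4 = 16.
A(h/2) − A(h) = -11.2424154018 − (-11.2286809037) = -0.0137344981
Correction (A(h/2) − A(h))/(16 − 1) = (-0.0137344981)/15 = -0.0009156332
R = A(h/2) + (A(h/2) − A(h))/15 = -11.2424154018 − 0.0009156332 = -11.2433310350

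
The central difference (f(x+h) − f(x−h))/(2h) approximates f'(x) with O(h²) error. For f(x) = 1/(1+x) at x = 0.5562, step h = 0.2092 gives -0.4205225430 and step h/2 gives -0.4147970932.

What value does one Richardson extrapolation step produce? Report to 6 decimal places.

Method order is 2; weight 2^2 = 4.
Difference of the inputs: -0.4147970932 − (-0.4205225430) = 0.0057254498
Correction (A(h/2) − A(h))/(4 − 1) = 0.0057254498/3 = 0.0019084833
R = A(h/2) + (A(h/2) − A(h))/3 = -0.4147970932 + 0.0019084833 = -0.4128886099
Shift from A(h/2): +0.0019084833.

-0.412889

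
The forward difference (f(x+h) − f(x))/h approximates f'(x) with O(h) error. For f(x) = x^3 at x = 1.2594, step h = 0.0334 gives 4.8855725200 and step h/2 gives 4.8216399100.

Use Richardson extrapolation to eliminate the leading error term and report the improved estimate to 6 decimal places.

Method order is 1; weight 2^1 = 2.
2·4.8216399100 = 9.6432798200; 9.6432798200 − 4.8855725200 = 4.7577073000
R = 4.7577073000/1 = 4.7577073000

4.757707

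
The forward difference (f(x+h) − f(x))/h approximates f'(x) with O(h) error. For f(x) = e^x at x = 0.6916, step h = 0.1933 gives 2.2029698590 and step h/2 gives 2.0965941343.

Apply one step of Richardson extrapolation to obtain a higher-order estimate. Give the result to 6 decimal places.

Error is O(h^1); halving h shrinks it by 2^1 = 2.
2 × 2.0965941343 − 2.2029698590 = 1.9902184096
Denominator 2 − 1 = 1.
Extrapolated: 1.9902184096 / 1 = 1.9902184096
Correction |R − A(h/2)| = 1.064e-01; gap |A(h/2) − A(h)| = 1.064e-01.

1.990218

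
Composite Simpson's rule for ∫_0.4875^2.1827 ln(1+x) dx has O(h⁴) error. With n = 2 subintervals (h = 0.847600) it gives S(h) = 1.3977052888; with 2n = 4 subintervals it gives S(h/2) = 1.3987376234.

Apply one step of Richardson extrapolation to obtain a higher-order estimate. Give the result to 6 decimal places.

r = 4: numerator weight 16, denominator 15.
Top: 16(1.3987376234) − (1.3977052888) = 20.9820966856
(16×1.3987376234 − 1.3977052888)/(16 − 1) = 1.3988064457

1.398806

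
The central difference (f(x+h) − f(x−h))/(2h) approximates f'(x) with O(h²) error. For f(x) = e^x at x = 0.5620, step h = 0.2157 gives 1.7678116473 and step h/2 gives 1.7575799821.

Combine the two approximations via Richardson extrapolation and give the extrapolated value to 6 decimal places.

1.754169

Method order is 2; weight 2^2 = 4.
2^2·A(h/2) = 7.0303199284; minus A(h) gives 5.2625082811.
Divide by 2^2 − 1 = 3.
(4·1.7575799821 − 1.7678116473)/(4 − 1) = 1.7541694270
Shift from A(h/2): −0.0034105551.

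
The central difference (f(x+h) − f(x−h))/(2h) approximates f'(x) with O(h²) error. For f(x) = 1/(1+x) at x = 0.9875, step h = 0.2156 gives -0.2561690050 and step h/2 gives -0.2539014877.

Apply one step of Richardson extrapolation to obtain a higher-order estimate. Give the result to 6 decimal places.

Leading term ∝ h^2; use weight 4 = 2^2.
2^2·A(h/2) = -1.0156059508; minus A(h) gives -0.7594369458.
(-0.7594369458) ÷ 3 = -0.2531456486

-0.253146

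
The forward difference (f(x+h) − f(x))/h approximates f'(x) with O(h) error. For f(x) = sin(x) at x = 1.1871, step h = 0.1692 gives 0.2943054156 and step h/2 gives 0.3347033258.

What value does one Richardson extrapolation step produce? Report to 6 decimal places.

Order 1 gives 2^r = 2 and 2^r − 1 = 1.
Difference of the inputs: 0.3347033258 − 0.2943054156 = 0.0403979102
Correction (A(h/2) − A(h))/(2 − 1) = 0.0403979102/1 = 0.0403979102
R = 0.3347033258 + 0.0403979102 = 0.3751012360
Correction |R − A(h/2)| = 4.040e-02; gap |A(h/2) − A(h)| = 4.040e-02.

0.375101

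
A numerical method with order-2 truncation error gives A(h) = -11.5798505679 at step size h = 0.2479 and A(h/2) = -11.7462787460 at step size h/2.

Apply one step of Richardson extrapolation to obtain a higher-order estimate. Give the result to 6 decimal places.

r = 2: numerator weight 4, denominator 3.
2^2 × A(h/2) = -46.9851149840; minus A(h) gives -35.4052644161.
(-35.4052644161) ÷ 3 = -11.8017548054
Gap between inputs: 1.664e-01; correction applied: −0.0554760594.

-11.801755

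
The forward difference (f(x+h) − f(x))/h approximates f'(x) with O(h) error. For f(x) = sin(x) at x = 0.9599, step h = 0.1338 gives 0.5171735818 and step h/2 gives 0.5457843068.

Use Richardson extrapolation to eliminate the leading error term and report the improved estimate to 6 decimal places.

0.574395

r = 1: numerator weight 2, denominator 1.
2*0.5457843068 − 0.5171735818 = 0.5743950318
Divide by 2^1 − 1 = 1.
R = 0.5743950318/1 = 0.5743950318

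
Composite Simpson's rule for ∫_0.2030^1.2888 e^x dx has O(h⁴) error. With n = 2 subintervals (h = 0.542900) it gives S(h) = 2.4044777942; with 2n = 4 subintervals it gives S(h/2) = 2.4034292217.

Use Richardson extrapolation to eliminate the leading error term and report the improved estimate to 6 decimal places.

Order 4 gives 2^r = 16 and 2^r − 1 = 15.
Weighted: 38.4548675472 − 2.4044777942 = 36.0503897530
Denominator 16 − 1 = 15.
(16 × 2.4034292217 − 2.4044777942)/(16 − 1) = 2.4033593169
Shift from A(h/2): −0.0000699048.

2.403359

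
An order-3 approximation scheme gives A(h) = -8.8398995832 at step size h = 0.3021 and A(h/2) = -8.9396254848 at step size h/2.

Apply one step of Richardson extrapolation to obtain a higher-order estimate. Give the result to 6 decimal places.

-8.953872

Order 3 gives 2^r = 8 and 2^r − 1 = 7.
8 × (-8.9396254848) = -71.5170038784; subtract (-8.8398995832) → -62.6771042952
R = (-62.6771042952)/7 = -8.9538720422
Correction |R − A(h/2)| = 1.425e-02; gap |A(h/2) − A(h)| = 9.973e-02.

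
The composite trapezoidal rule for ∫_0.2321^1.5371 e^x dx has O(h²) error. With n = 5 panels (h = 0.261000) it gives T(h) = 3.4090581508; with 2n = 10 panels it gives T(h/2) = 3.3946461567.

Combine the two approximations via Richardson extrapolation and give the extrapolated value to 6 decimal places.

Error is O(h^2); halving h shrinks it by 2^2 = 4.
4 × 3.3946461567 = 13.5785846268; subtract 3.4090581508 → 10.1695264760
Divide by 2^2 − 1 = 3.
10.1695264760 ÷ 3 = 3.3898421587
Shift from A(h/2): −0.0048039980.

3.389842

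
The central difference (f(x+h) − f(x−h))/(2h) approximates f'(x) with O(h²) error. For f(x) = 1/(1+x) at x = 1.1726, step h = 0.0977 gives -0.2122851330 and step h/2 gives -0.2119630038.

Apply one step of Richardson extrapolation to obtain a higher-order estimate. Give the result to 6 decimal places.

Leading term ∝ h^2; use weight 4 = 2^2.
4·(-0.2119630038) = -0.8478520152; subtract (-0.2122851330) → -0.6355668822
Denominator 4 − 1 = 3.
(4·(-0.2119630038) − (-0.2122851330))/(4 − 1) = -0.2118556274
Gap between inputs: 3.221e-04; correction applied: +0.0001073764.

-0.211856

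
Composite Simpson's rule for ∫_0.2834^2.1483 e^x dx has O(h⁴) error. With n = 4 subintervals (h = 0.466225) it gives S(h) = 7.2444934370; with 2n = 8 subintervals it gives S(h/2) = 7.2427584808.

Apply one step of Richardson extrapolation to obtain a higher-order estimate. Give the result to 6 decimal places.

Leading term ∝ h^4; use weight 16 = 2^4.
2^4 × A(h/2) = 115.8841356928; minus A(h) gives 108.6396422558.
Divide by 2^4 − 1 = 15.
So the Richardson estimate is 7.2426428171.

7.242643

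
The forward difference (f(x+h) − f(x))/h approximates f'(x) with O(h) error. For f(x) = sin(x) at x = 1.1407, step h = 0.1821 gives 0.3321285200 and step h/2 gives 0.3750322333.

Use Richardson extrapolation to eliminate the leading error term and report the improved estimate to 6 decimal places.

Order 1 gives 2^r = 2 and 2^r − 1 = 1.
2 × 0.3750322333 − 0.3321285200 = 0.4179359466
R = 0.4179359466/1 = 0.4179359466
Gap between inputs: 4.290e-02; correction applied: +0.0429037133.

0.417936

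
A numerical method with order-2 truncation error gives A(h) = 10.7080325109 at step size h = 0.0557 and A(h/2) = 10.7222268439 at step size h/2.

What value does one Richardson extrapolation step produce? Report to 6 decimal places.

10.726958

The method has order 2: 2^2 = 4.
2^2·A(h/2) = 42.8889073756; minus A(h) gives 32.1808748647.
Divide by 2^2 − 1 = 3.
So the Richardson estimate is 10.7269582882.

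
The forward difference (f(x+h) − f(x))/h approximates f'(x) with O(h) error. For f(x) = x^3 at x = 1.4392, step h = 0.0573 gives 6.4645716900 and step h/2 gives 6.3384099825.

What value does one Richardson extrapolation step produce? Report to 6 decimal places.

6.212248

r = 1: numerator weight 2, denominator 1.
2·6.3384099825 − 6.4645716900 = 6.2122482750
Denominator 2 − 1 = 1.
So the Richardson estimate is 6.2122482750.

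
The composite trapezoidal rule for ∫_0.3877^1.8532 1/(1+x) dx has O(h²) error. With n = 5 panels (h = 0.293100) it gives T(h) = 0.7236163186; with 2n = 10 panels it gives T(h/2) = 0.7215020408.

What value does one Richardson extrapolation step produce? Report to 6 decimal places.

The method has order 2: 2^2 = 4.
2^2×A(h/2) = 2.8860081632; minus A(h) gives 2.1623918446.
Divide by 2^2 − 1 = 3.
So the Richardson estimate is 0.7207972815.

0.720797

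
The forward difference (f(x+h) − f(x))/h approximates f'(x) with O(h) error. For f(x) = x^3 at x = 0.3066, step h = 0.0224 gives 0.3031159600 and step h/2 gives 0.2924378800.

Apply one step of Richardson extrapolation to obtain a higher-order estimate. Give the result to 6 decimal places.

0.281760

The method has order 1: 2^1 = 2.
2·0.2924378800 = 0.5848757600; subtract 0.3031159600 → 0.2817598000
(2·0.2924378800 − 0.3031159600)/(2 − 1) = 0.2817598000
Gap between inputs: 1.068e-02; correction applied: −0.0106780800.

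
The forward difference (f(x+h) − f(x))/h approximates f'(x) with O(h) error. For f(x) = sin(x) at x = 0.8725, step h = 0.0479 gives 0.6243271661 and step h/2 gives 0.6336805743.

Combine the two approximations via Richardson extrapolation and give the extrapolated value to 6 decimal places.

0.643034

With r = 1 the leading error scales as h^1, so the weight is 2^1 = 2.
Top: 2(0.6336805743) − (0.6243271661) = 0.6430339825
Divide by 2^1 − 1 = 1.
R = 0.6430339825/1 = 0.6430339825
Shift from A(h/2): +0.0093534082.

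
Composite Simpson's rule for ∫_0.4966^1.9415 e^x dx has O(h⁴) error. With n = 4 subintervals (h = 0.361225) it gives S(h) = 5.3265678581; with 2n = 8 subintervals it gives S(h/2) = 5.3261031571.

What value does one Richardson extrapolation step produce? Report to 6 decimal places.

r = 4: numerator weight 16, denominator 15.
2^4×A(h/2) = 85.2176505136; minus A(h) gives 79.8910826555.
R = 79.8910826555/15 = 5.3260721770

5.326072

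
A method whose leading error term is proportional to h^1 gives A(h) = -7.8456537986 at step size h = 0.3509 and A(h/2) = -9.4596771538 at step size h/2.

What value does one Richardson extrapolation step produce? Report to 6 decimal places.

The method has order 1: 2^1 = 2.
2 × (-9.4596771538) = -18.9193543076; (-18.9193543076) − (-7.8456537986) = -11.0737005090
Divide by 2^1 − 1 = 1.
So the Richardson estimate is -11.0737005090.

-11.073701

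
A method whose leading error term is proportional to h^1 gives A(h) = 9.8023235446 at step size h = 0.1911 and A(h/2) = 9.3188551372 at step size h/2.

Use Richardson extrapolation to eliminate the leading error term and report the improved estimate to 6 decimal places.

8.835387

Method order is 1; weight 2^1 = 2.
Weighted: 18.6377102744 − 9.8023235446 = 8.8353867298
Extrapolated: 8.8353867298 / 1 = 8.8353867298
Correction |R − A(h/2)| = 4.835e-01; gap |A(h/2) − A(h)| = 4.835e-01.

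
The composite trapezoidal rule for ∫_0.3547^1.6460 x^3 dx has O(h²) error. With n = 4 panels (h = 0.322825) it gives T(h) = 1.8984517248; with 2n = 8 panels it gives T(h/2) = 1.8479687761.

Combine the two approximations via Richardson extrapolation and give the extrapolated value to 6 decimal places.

r = 2: numerator weight 4, denominator 3.
4*1.8479687761 − 1.8984517248 = 5.4934233796
Divide by 2^2 − 1 = 3.
5.4934233796 ÷ 3 = 1.8311411265

1.831141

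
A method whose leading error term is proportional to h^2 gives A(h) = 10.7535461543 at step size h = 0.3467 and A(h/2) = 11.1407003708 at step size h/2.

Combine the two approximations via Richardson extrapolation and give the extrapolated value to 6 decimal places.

r = 2: numerator weight 4, denominator 3.
A(h/2) − A(h) = 11.1407003708 − 10.7535461543 = 0.3871542165
Correction (A(h/2) − A(h))/(4 − 1) = 0.3871542165/3 = 0.1290514055
R = 11.1407003708 + 0.1290514055 = 11.2697517763
Gap between inputs: 3.872e-01; correction applied: +0.1290514055.

11.269752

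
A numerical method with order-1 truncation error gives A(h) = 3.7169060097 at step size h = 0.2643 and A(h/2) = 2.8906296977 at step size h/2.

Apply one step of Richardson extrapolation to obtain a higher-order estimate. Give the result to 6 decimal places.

2.064353

Error is O(h^1); halving h shrinks it by 2^1 = 2.
Difference of the inputs: 2.8906296977 − 3.7169060097 = -0.8262763120
Correction (A(h/2) − A(h))/(2 − 1) = (-0.8262763120)/1 = -0.8262763120
R = 2.8906296977 − 0.8262763120 = 2.0643533857
Gap between inputs: 8.263e-01; correction applied: −0.8262763120.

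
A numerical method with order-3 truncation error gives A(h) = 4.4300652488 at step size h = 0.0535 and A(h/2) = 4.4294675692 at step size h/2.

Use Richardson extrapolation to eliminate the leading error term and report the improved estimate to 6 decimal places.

4.429382

With r = 3 the leading error scales as h^3, so the weight is 2^3 = 8.
Weighted: 35.4357405536 − 4.4300652488 = 31.0056753048
31.0056753048 ÷ 7 = 4.4293821864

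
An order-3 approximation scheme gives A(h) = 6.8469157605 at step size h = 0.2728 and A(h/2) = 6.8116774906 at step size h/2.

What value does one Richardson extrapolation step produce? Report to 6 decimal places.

6.806643

Order 3 gives 2^r = 8 and 2^r − 1 = 7.
2^3*A(h/2) = 54.4934199248; minus A(h) gives 47.6465041643.
Denominator 8 − 1 = 7.
R = 47.6465041643/7 = 6.8066434520
Gap between inputs: 3.524e-02; correction applied: −0.0050340386.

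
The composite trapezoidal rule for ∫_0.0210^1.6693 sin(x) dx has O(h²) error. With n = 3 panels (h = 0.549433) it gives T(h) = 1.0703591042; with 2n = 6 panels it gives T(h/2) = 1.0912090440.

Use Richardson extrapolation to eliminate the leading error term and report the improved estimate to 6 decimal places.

The method has order 2: 2^2 = 4.
2^2×A(h/2) = 4.3648361760; minus A(h) gives 3.2944770718.
Denominator 4 − 1 = 3.
(4×1.0912090440 − 1.0703591042)/(4 − 1) = 1.0981590239
Shift from A(h/2): +0.0069499799.

1.098159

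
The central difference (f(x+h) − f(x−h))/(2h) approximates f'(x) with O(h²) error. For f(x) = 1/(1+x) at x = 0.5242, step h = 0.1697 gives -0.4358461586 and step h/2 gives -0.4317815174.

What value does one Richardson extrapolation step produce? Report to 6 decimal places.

-0.430427

Order 2 gives 2^r = 4 and 2^r − 1 = 3.
Numerator 4×A(h/2) − A(h) = 4×(-0.4317815174) − (-0.4358461586) = -1.2912799110
R = (-1.2912799110)/3 = -0.4304266370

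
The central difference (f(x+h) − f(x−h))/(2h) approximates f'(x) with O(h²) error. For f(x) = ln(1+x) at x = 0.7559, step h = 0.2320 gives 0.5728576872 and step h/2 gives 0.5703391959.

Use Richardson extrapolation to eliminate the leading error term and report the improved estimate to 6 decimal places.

r = 2, so 2^r = 4.
4 × 0.5703391959 − 0.5728576872 = 1.7084990964
Denominator 4 − 1 = 3.
Extrapolated: 1.7084990964 / 3 = 0.5694996988
Gap between inputs: 2.518e-03; correction applied: −0.0008394971.

0.569500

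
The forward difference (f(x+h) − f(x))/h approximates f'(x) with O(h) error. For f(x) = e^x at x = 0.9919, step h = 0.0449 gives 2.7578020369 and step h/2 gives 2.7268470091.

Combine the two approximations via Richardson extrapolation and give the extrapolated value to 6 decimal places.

2.695892

Order 1 gives 2^r = 2 and 2^r − 1 = 1.
Numerator 2 × A(h/2) − A(h) = 2 × 2.7268470091 − 2.7578020369 = 2.6958919813
2.6958919813 ÷ 1 = 2.6958919813
Gap between inputs: 3.096e-02; correction applied: −0.0309550278.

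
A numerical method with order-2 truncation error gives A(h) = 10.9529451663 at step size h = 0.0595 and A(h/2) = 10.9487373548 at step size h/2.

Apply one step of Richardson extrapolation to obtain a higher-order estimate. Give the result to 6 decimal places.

With r = 2 the leading error scales as h^2, so the weight is 2^2 = 4.
Numerator 4·A(h/2) − A(h) = 4·10.9487373548 − 10.9529451663 = 32.8420042529
Divide by 2^2 − 1 = 3.
Result: 10.9473347510
Gap between inputs: 4.208e-03; correction applied: −0.0014026038.

10.947335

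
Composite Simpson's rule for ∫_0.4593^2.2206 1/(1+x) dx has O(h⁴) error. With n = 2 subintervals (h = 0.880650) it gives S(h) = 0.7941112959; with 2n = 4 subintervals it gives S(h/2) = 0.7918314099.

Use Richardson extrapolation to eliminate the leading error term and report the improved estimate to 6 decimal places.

0.791679

Method order is 4; weight 2^4 = 16.
Difference of the inputs: 0.7918314099 − 0.7941112959 = -0.0022798860
Correction (A(h/2) − A(h))/(16 − 1) = (-0.0022798860)/15 = -0.0001519924
R = A(h/2) + (A(h/2) − A(h))/15 = 0.7918314099 − 0.0001519924 = 0.7916794175
Gap between inputs: 2.280e-03; correction applied: −0.0001519924.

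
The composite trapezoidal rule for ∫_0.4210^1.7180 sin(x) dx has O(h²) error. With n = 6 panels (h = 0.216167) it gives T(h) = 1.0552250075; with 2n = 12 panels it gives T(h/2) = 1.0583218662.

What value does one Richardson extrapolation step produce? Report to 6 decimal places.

With r = 2 the leading error scales as h^2, so the weight is 2^2 = 4.
2^2×A(h/2) = 4.2332874648; minus A(h) gives 3.1780624573.
(4×1.0583218662 − 1.0552250075)/(4 − 1) = 1.0593541524
Gap between inputs: 3.097e-03; correction applied: +0.0010322862.

1.059354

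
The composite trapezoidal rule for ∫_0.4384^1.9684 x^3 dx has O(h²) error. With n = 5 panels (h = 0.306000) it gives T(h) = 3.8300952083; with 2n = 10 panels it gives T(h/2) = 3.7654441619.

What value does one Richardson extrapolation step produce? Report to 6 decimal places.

r = 2: numerator weight 4, denominator 3.
2^2*A(h/2) = 15.0617766476; minus A(h) gives 11.2316814393.
Divide by 2^2 − 1 = 3.
So the Richardson estimate is 3.7438938131.

3.743894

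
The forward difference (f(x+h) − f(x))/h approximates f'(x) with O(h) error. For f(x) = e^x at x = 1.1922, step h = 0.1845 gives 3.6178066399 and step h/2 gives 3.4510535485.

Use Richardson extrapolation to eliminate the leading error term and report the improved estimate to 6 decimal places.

The method has order 1: 2^1 = 2.
Numerator 2×A(h/2) − A(h) = 2×3.4510535485 − 3.6178066399 = 3.2843004571
Extrapolated: 3.2843004571 / 1 = 3.2843004571
Correction |R − A(h/2)| = 1.668e-01; gap |A(h/2) − A(h)| = 1.668e-01.

3.284300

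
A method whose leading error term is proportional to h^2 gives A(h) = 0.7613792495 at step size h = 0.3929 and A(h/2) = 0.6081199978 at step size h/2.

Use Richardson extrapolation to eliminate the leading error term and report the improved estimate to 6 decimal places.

The method has order 2: 2^2 = 4.
2^2 × A(h/2) = 2.4324799912; minus A(h) gives 1.6711007417.
Divide by 2^2 − 1 = 3.
So the Richardson estimate is 0.5570335806.

0.557034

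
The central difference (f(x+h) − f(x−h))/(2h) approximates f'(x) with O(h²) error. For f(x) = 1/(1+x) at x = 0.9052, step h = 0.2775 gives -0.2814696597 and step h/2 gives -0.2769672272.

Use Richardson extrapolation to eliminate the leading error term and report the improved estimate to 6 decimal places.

Error is O(h^2); halving h shrinks it by 2^2 = 4.
4·(-0.2769672272) − (-0.2814696597) = -0.8263992491
Divide by 2^2 − 1 = 3.
(4·(-0.2769672272) − (-0.2814696597))/(4 − 1) = -0.2754664164
Shift from A(h/2): +0.0015008108.

-0.275466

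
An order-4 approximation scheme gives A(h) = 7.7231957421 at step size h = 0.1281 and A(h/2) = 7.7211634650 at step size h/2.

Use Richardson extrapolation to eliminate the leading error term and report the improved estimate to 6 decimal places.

With r = 4 the leading error scales as h^4, so the weight is 2^4 = 16.
Weighted: 123.5386154400 − 7.7231957421 = 115.8154196979
Denominator 16 − 1 = 15.
(16 × 7.7211634650 − 7.7231957421)/(16 − 1) = 7.7210279799
Shift from A(h/2): −0.0001354851.

7.721028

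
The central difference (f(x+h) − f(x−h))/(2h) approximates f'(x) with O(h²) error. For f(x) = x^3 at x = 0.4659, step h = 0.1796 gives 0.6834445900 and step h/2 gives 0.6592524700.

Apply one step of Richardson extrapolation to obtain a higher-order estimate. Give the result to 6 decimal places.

With r = 2 the leading error scales as h^2, so the weight is 2^2 = 4.
4·0.6592524700 = 2.6370098800; subtract 0.6834445900 → 1.9535652900
Extrapolated: 1.9535652900 / 3 = 0.6511884300
Gap between inputs: 2.419e-02; correction applied: −0.0080640400.

0.651188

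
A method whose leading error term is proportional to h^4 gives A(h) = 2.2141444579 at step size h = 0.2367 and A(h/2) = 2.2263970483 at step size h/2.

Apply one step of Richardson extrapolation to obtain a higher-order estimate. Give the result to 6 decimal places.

2.227214

The method has order 4: 2^4 = 16.
Top: 16(2.2263970483) − (2.2141444579) = 33.4082083149
R = 33.4082083149/15 = 2.2272138877
Shift from A(h/2): +0.0008168394.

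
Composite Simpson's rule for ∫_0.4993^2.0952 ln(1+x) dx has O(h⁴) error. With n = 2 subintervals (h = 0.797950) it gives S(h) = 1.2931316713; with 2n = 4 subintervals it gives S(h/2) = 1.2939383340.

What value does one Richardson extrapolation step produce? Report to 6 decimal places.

With r = 4 the leading error scales as h^4, so the weight is 2^4 = 16.
16 × 1.2939383340 = 20.7030133440; 20.7030133440 − 1.2931316713 = 19.4098816727
R = 19.4098816727/15 = 1.2939921115
Shift from A(h/2): +0.0000537775.

1.293992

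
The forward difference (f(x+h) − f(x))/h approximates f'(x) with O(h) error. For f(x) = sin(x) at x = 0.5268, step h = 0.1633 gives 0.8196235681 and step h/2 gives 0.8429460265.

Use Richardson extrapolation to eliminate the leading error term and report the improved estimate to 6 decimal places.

0.866268

Method order is 1; weight 2^1 = 2.
Weighted: 1.6858920530 − 0.8196235681 = 0.8662684849
(2 × 0.8429460265 − 0.8196235681)/(2 − 1) = 0.8662684849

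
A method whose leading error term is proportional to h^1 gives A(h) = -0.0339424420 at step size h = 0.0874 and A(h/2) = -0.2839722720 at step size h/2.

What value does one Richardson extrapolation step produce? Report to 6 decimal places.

-0.534002

Leading term ∝ h^1; use weight 2 = 2^1.
Difference of the inputs: -0.2839722720 − (-0.0339424420) = -0.2500298300
Correction (A(h/2) − A(h))/(2 − 1) = (-0.2500298300)/1 = -0.2500298300
R = A(h/2) + (A(h/2) − A(h))/1 = -0.2839722720 − 0.2500298300 = -0.5340021020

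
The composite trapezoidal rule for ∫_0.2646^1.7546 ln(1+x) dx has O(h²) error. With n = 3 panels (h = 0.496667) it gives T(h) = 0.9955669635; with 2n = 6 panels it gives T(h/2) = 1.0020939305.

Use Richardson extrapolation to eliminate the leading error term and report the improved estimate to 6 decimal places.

1.004270

Method order is 2; weight 2^2 = 4.
4 × 1.0020939305 = 4.0083757220; subtract 0.9955669635 → 3.0128087585
Denominator 4 − 1 = 3.
R = 3.0128087585/3 = 1.0042695862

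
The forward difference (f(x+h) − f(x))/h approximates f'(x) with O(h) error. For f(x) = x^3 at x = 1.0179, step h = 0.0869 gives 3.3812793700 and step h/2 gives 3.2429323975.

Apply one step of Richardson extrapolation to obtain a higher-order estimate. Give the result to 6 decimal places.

With r = 1 the leading error scales as h^1, so the weight is 2^1 = 2.
Numerator 2·A(h/2) − A(h) = 2·3.2429323975 − 3.3812793700 = 3.1045854250
Denominator 2 − 1 = 1.
Result: 3.1045854250
Gap between inputs: 1.383e-01; correction applied: −0.1383469725.

3.104585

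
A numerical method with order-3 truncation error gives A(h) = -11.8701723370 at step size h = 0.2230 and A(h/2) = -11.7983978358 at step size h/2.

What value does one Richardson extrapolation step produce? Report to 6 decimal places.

Leading term ∝ h^3; use weight 8 = 2^3.
2^3 × A(h/2) = -94.3871826864; minus A(h) gives -82.5170103494.
Divide by 2^3 − 1 = 7.
R = (-82.5170103494)/7 = -11.7881443356
Gap between inputs: 7.177e-02; correction applied: +0.0102535002.

-11.788144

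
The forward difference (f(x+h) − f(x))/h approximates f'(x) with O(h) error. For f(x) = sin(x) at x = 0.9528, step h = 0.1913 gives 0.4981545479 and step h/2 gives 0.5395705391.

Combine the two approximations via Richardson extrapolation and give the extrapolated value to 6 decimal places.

0.580987

With r = 1 the leading error scales as h^1, so the weight is 2^1 = 2.
A(h/2) − A(h) = 0.5395705391 − 0.4981545479 = 0.0414159912
Correction (A(h/2) − A(h))/(2 − 1) = 0.0414159912/1 = 0.0414159912
R = 0.5395705391 + 0.0414159912 = 0.5809865303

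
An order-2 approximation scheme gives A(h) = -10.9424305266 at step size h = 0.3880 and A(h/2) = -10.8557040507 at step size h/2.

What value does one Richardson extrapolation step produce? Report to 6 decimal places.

-10.826795

Leading term ∝ h^2; use weight 4 = 2^2.
Numerator 4·A(h/2) − A(h) = 4·(-10.8557040507) − (-10.9424305266) = -32.4803856762
Denominator 4 − 1 = 3.
Extrapolated: (-32.4803856762) / 3 = -10.8267952254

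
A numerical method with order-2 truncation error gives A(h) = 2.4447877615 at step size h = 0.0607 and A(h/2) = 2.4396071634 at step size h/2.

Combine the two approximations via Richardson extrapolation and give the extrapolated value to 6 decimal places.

2.437880

Order 2 gives 2^r = 4 and 2^r − 1 = 3.
2^2·A(h/2) = 9.7584286536; minus A(h) gives 7.3136408921.
R = 7.3136408921/3 = 2.4378802974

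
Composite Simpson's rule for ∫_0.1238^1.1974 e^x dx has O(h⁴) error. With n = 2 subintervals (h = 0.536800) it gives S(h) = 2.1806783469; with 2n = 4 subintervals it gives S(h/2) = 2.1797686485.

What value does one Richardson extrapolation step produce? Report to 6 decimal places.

r = 4, so 2^r = 16.
16·2.1797686485 = 34.8762983760; 34.8762983760 − 2.1806783469 = 32.6956200291
Extrapolated: 32.6956200291 / 15 = 2.1797080019
Gap between inputs: 9.097e-04; correction applied: −0.0000606466.

2.179708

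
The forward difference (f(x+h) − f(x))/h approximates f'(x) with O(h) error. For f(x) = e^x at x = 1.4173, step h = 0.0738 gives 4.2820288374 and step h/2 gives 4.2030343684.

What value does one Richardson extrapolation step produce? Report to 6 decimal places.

4.124040

Error is O(h^1); halving h shrinks it by 2^1 = 2.
2^1*A(h/2) = 8.4060687368; minus A(h) gives 4.1240398994.
Divide by 2^1 − 1 = 1.
Result: 4.1240398994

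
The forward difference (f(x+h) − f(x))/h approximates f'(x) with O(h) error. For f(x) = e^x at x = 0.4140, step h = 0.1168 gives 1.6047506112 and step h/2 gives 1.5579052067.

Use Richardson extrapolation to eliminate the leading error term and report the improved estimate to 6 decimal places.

1.511060

The method has order 1: 2^1 = 2.
Numerator 2×A(h/2) − A(h) = 2×1.5579052067 − 1.6047506112 = 1.5110598022
Extrapolated: 1.5110598022 / 1 = 1.5110598022
Gap between inputs: 4.685e-02; correction applied: −0.0468454045.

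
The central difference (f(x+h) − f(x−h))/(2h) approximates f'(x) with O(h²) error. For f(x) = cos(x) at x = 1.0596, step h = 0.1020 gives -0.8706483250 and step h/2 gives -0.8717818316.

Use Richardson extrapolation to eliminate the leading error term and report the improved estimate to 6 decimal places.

Error is O(h^2); halving h shrinks it by 2^2 = 4.
Weighted: (-3.4871273264) − (-0.8706483250) = -2.6164790014
Denominator 4 − 1 = 3.
(4 × (-0.8717818316) − (-0.8706483250))/(4 − 1) = -0.8721596671

-0.872160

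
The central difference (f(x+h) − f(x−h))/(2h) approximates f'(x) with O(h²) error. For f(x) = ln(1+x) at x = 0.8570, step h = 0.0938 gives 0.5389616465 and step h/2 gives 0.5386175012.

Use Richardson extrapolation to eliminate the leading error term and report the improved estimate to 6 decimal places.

r = 2: numerator weight 4, denominator 3.
4*0.5386175012 − 0.5389616465 = 1.6155083583
(4*0.5386175012 − 0.5389616465)/(4 − 1) = 0.5385027861

0.538503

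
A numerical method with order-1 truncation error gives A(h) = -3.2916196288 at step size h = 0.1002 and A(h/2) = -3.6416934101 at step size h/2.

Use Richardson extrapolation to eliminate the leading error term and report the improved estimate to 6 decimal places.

r = 1, so 2^r = 2.
2^1·A(h/2) = -7.2833868202; minus A(h) gives -3.9917671914.
(-3.9917671914) ÷ 1 = -3.9917671914
Shift from A(h/2): −0.3500737813.

-3.991767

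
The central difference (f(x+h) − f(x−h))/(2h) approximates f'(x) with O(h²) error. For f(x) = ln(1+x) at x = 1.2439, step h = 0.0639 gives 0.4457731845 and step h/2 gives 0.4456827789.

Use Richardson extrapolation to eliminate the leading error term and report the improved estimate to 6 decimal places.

0.445653

r = 2, so 2^r = 4.
Top: 4(0.4456827789) − (0.4457731845) = 1.3369579311
Divide by 2^2 − 1 = 3.
R = 1.3369579311/3 = 0.4456526437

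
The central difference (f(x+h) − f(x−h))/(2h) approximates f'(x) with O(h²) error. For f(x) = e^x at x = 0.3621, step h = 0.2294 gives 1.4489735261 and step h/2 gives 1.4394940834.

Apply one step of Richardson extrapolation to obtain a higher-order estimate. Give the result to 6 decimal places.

Order 2 gives 2^r = 4 and 2^r − 1 = 3.
Numerator 4·A(h/2) − A(h) = 4·1.4394940834 − 1.4489735261 = 4.3090028075
(4·1.4394940834 − 1.4489735261)/(4 − 1) = 1.4363342692

1.436334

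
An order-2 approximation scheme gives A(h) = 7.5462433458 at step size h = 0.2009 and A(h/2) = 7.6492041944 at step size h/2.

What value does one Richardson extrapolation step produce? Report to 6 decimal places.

Leading term ∝ h^2; use weight 4 = 2^2.
4·7.6492041944 = 30.5968167776; 30.5968167776 − 7.5462433458 = 23.0505734318
Extrapolated: 23.0505734318 / 3 = 7.6835244773

7.683524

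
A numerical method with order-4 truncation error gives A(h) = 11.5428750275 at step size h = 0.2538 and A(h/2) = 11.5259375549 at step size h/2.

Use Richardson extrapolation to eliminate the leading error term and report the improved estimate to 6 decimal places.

11.524808

Error is O(h^4); halving h shrinks it by 2^4 = 16.
Top: 16(11.5259375549) − (11.5428750275) = 172.8721258509
(16*11.5259375549 − 11.5428750275)/(16 − 1) = 11.5248083901
Shift from A(h/2): −0.0011291648.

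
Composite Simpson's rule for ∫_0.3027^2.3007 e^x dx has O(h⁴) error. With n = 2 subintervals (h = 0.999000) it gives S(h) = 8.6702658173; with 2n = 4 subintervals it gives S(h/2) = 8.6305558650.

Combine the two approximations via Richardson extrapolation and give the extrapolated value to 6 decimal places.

8.627909

Order 4 gives 2^r = 16 and 2^r − 1 = 15.
Weighted: 138.0888938400 − 8.6702658173 = 129.4186280227
(16 × 8.6305558650 − 8.6702658173)/(16 − 1) = 8.6279085348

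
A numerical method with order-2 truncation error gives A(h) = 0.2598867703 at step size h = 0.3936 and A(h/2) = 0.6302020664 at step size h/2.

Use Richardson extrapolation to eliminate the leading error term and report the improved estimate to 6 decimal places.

Order 2 gives 2^r = 4 and 2^r − 1 = 3.
Weighted: 2.5208082656 − 0.2598867703 = 2.2609214953
2.2609214953 ÷ 3 = 0.7536404984

0.753640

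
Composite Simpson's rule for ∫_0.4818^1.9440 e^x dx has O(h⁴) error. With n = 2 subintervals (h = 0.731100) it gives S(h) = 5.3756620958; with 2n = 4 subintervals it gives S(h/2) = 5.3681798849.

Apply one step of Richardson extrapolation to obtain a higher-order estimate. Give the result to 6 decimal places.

With r = 4 the leading error scales as h^4, so the weight is 2^4 = 16.
16*5.3681798849 = 85.8908781584; subtract 5.3756620958 → 80.5152160626
(16*5.3681798849 − 5.3756620958)/(16 − 1) = 5.3676810708
Gap between inputs: 7.482e-03; correction applied: −0.0004988141.

5.367681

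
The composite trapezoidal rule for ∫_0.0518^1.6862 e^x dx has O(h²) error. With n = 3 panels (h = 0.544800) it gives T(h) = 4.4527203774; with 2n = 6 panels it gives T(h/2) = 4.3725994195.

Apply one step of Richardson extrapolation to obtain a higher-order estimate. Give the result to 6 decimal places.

Method order is 2; weight 2^2 = 4.
4 × 4.3725994195 − 4.4527203774 = 13.0376773006
Divide by 2^2 − 1 = 3.
Extrapolated: 13.0376773006 / 3 = 4.3458924335

4.345892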